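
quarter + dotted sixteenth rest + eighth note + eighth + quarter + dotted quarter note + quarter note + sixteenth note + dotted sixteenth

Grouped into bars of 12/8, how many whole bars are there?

1

One bar of 12/8 = 48 thirty-second notes.
Convert each value to thirty-second notes: quarter = 8; dotted sixteenth rest = 3; eighth note = 4; eighth = 4; quarter = 8; dotted quarter note = 12; quarter note = 8; sixteenth note = 2; dotted sixteenth = 3.
Sum: 8 + 3 + 4 + 4 + 8 + 12 + 8 + 2 + 3 = 52.
52 ÷ 48 = 1 complete bar with 4 left over.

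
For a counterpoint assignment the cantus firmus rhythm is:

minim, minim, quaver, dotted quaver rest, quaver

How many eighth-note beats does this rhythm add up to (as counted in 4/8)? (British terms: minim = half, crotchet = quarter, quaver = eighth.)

11.5

One eighth-note beat = 2 sixteenth notes.
Express everything in sixteenth notes: minim = 8; minim = 8; quaver = 2; dotted quaver rest = 3; quaver = 2.
Adding: 8 + 8 + 2 + 3 + 2 = 23.
23 ÷ 2 = 11.5 beats.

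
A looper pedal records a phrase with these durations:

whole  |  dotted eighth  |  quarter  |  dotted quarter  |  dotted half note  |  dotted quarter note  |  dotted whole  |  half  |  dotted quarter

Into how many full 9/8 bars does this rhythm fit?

4

One bar of 9/8 = 18 sixteenth notes.
Working in sixteenth notes: whole = 16; dotted eighth = 3; quarter = 4; dotted quarter = 6; dotted half note = 12; dotted quarter note = 6; dotted whole = 24; half = 8; dotted quarter = 6.
Adding: 16 + 3 + 4 + 6 + 12 + 6 + 24 + 8 + 6 = 85.
85 ÷ 18 = 4 complete bars with 13 left over.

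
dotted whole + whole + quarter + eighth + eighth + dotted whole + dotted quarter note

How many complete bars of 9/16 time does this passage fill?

One bar of 9/16 = 9 sixteenth notes.
Convert each value to sixteenth notes: dotted whole = 24; whole = 16; quarter = 4; eighth = 2; eighth = 2; dotted whole = 24; dotted quarter note = 6.
Sum: 24 + 16 + 4 + 2 + 2 + 24 + 6 = 78.
78 ÷ 9 = 8 complete bars with 6 left over.

8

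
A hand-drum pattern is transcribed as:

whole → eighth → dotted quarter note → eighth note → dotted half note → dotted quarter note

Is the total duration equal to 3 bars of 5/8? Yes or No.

No

One bar of 5/8 = 5 eighth notes, so 3 bars = 15.
In eighth notes: whole = 8; eighth = 1; dotted quarter note = 3; eighth note = 1; dotted half note = 6; dotted quarter note = 3.
Sum: 8 + 1 + 3 + 1 + 6 + 3 = 22.
22 exceeds 15, so the answer is No.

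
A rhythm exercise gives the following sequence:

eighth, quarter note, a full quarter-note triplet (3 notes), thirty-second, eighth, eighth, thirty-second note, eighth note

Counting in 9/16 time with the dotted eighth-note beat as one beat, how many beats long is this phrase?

7

One dotted eighth-note beat = 6 thirty-second notes.
Each duration in thirty-second notes: eighth = 4; quarter note = 8; a full quarter-note triplet (3 notes) (three triplet quarters span one half) = 16; thirty-second = 1; eighth = 4; eighth = 4; thirty-second note = 1; eighth note = 4.
Altogether 4 + 8 + 16 + 1 + 4 + 4 + 1 + 4 = 42.
42 ÷ 6 = 7 beats.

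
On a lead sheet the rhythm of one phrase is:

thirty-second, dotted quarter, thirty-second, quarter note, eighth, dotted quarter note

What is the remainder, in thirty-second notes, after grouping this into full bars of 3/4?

One bar of 3/4 = 24 thirty-second notes.
Each duration in thirty-second notes: thirty-second = 1; dotted quarter = 12; thirty-second = 1; quarter note = 8; eighth = 4; dotted quarter note = 12.
Total: 1 + 12 + 1 + 8 + 4 + 12 = 38.
38 ÷ 24 = 1 complete bar with 14 thirty-second notes remaining.

14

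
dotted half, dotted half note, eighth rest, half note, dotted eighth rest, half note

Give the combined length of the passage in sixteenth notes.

45

Each duration in sixteenth notes: dotted half = 12; dotted half note = 12; eighth rest = 2; half note = 8; dotted eighth rest = 3; half note = 8.
Total: 12 + 12 + 2 + 8 + 3 + 8 = 45 sixteenth notes.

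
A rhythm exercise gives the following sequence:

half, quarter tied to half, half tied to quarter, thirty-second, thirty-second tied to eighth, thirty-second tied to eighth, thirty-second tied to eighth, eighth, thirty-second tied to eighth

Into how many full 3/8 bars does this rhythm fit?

7

One bar of 3/8 = 12 thirty-second notes.
Working in thirty-second notes: half = 16; quarter tied to half (quarter + half) = 24; half tied to quarter (half + quarter) = 24; thirty-second = 1; thirty-second tied to eighth (thirty-second + eighth) = 5; thirty-second tied to eighth (thirty-second + eighth) = 5; thirty-second tied to eighth (thirty-second + eighth) = 5; eighth = 4; thirty-second tied to eighth (thirty-second + eighth) = 5.
Adding: 16 + 24 + 24 + 1 + 5 + 5 + 5 + 4 + 5 = 89.
89 ÷ 12 = 7 complete bars with 5 left over.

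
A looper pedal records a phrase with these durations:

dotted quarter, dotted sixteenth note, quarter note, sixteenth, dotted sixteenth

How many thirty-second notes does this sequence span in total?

28

Express everything in thirty-second notes: dotted quarter = 12; dotted sixteenth note = 3; quarter note = 8; sixteenth = 2; dotted sixteenth = 3.
Adding: 12 + 3 + 8 + 2 + 3 = 28 thirty-second notes.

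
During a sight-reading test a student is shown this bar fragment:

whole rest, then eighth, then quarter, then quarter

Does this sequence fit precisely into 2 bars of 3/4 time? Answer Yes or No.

One bar of 3/4 = 6 eighth notes, so 2 bars = 12.
Convert each value to eighth notes: whole rest = 8; eighth = 1; quarter = 2; quarter = 2.
Total: 8 + 1 + 2 + 2 = 13.
13 exceeds 12, so the answer is No.

No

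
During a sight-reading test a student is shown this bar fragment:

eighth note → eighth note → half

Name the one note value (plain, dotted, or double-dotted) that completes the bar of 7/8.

The bar of 7/8 = 7 eighth notes.
Each duration in eighth notes: eighth note = 1; eighth note = 1; half = 4.
Total: 1 + 1 + 4 = 6.
Remaining: 7 − 6 = 1 eighth note, which is a eighth note.

eighth note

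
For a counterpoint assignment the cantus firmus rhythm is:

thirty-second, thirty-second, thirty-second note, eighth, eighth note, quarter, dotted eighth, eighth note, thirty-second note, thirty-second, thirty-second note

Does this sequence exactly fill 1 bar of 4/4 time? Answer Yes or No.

One bar of 4/4 = 32 thirty-second notes.
In thirty-second notes: thirty-second = 1; thirty-second = 1; thirty-second note = 1; eighth = 4; eighth note = 4; quarter = 8; dotted eighth = 6; eighth note = 4; thirty-second note = 1; thirty-second = 1; thirty-second note = 1.
Sum: 1 + 1 + 1 + 4 + 4 + 8 + 6 + 4 + 1 + 1 + 1 = 32.
32 equals 32, so the answer is Yes.

Yes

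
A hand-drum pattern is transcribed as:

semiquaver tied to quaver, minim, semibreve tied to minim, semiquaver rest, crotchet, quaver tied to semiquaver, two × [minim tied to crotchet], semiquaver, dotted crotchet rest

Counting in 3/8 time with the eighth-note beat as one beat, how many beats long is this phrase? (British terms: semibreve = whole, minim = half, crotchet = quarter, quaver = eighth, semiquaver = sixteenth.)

37

One eighth-note beat = 2 sixteenth notes.
Working in sixteenth notes: semiquaver tied to quaver (semiquaver + quaver) = 3; minim = 8; semibreve tied to minim (semibreve + minim) = 24; semiquaver rest = 1; crotchet = 4; quaver tied to semiquaver (quaver + semiquaver) = 3; minim tied to crotchet (minim + crotchet) = 12; minim tied to crotchet (minim + crotchet) = 12; semiquaver = 1; dotted crotchet rest = 6.
Altogether 3 + 8 + 24 + 1 + 4 + 3 + 12 + 12 + 1 + 6 = 74.
74 ÷ 2 = 37 beats.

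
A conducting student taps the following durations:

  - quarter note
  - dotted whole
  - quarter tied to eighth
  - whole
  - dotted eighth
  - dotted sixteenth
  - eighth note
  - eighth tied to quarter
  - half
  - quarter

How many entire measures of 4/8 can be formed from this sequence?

One bar of 4/8 = 16 thirty-second notes.
Express everything in thirty-second notes: quarter note = 8; dotted whole = 48; quarter tied to eighth (quarter + eighth) = 12; whole = 32; dotted eighth = 6; dotted sixteenth = 3; eighth note = 4; eighth tied to quarter (eighth + quarter) = 12; half = 16; quarter = 8.
Altogether 8 + 48 + 12 + 32 + 6 + 3 + 4 + 12 + 16 + 8 = 149.
149 ÷ 16 = 9 complete bars with 5 left over.

9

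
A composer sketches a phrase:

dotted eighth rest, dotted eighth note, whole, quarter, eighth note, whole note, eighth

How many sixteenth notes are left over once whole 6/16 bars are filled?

4

One bar of 6/16 = 6 sixteenth notes.
In sixteenth notes: dotted eighth rest = 3; dotted eighth note = 3; whole = 16; quarter = 4; eighth note = 2; whole note = 16; eighth = 2.
Sum: 3 + 3 + 16 + 4 + 2 + 16 + 2 = 46.
46 ÷ 6 = 7 complete bars with 4 sixteenth notes remaining.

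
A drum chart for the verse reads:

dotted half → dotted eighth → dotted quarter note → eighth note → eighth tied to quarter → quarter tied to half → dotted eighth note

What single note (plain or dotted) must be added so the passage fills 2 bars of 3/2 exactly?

quarter note

2 bars of 3/2 = 48 sixteenth notes.
Working in sixteenth notes: dotted half = 12; dotted eighth = 3; dotted quarter note = 6; eighth note = 2; eighth tied to quarter (eighth + quarter) = 6; quarter tied to half (quarter + half) = 12; dotted eighth note = 3.
Total: 12 + 3 + 6 + 2 + 6 + 12 + 3 = 44.
Remaining: 48 − 44 = 4 sixteenth notes, which is a quarter note.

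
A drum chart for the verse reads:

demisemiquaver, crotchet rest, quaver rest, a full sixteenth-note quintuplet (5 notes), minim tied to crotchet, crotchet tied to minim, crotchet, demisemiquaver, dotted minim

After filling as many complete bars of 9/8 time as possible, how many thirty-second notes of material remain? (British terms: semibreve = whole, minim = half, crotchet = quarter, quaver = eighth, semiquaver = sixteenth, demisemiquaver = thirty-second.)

30

One bar of 9/8 = 36 thirty-second notes.
Each duration in thirty-second notes: demisemiquaver = 1; crotchet rest = 8; quaver rest = 4; a full sixteenth-note quintuplet (5 notes) (five quintuplet sixteenths span one quarter) = 8; minim tied to crotchet (minim + crotchet) = 24; crotchet tied to minim (crotchet + minim) = 24; crotchet = 8; demisemiquaver = 1; dotted minim = 24.
Adding: 1 + 8 + 4 + 8 + 24 + 24 + 8 + 1 + 24 = 102.
102 ÷ 36 = 2 complete bars with 30 thirty-second notes remaining.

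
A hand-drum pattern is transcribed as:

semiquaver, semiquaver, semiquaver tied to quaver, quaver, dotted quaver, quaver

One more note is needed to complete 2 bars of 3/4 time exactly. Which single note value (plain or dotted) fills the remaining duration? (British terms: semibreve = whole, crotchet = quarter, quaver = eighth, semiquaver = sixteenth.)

2 bars of 3/4 = 24 sixteenth notes.
Working in sixteenth notes: semiquaver = 1; semiquaver = 1; semiquaver tied to quaver (semiquaver + quaver) = 3; quaver = 2; dotted quaver = 3; quaver = 2.
Altogether 1 + 1 + 3 + 2 + 3 + 2 = 12.
Remaining: 24 − 12 = 12 sixteenth notes, which is a dotted half note.

dotted half note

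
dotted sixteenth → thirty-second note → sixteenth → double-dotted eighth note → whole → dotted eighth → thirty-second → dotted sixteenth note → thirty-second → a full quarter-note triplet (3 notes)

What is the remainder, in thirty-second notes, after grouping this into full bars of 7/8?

One bar of 7/8 = 28 thirty-second notes.
In thirty-second notes: dotted sixteenth = 3; thirty-second note = 1; sixteenth = 2; double-dotted eighth note = 7; whole = 32; dotted eighth = 6; thirty-second = 1; dotted sixteenth note = 3; thirty-second = 1; a full quarter-note triplet (3 notes) (three triplet quarters span one half) = 16.
Altogether 3 + 1 + 2 + 7 + 32 + 6 + 1 + 3 + 1 + 16 = 72.
72 ÷ 28 = 2 complete bars with 16 thirty-second notes remaining.

16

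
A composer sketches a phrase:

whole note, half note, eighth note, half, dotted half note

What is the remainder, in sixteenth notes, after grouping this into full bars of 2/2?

One bar of 2/2 = 8 eighth notes.
In eighth notes: whole note = 8; half note = 4; eighth note = 1; half = 4; dotted half note = 6.
Total: 8 + 4 + 1 + 4 + 6 = 23.
23 ÷ 8 = 2 complete bars with 7 eighth notes remaining = 14 sixteenth notes.

14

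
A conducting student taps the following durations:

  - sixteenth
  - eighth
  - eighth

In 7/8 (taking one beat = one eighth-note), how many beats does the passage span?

2.5

One eighth-note beat = 2 sixteenth notes.
Working in sixteenth notes: sixteenth = 1; eighth = 2; eighth = 2.
Total: 1 + 2 + 2 = 5.
5 ÷ 2 = 2.5 beats.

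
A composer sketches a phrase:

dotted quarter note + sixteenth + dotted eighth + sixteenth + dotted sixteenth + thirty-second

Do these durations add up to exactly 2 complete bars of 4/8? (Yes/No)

No

One bar of 4/8 = 16 thirty-second notes, so 2 bars = 32.
Express everything in thirty-second notes: dotted quarter note = 12; sixteenth = 2; dotted eighth = 6; sixteenth = 2; dotted sixteenth = 3; thirty-second = 1.
Adding: 12 + 2 + 6 + 2 + 3 + 1 = 26.
26 falls short of 32, so the answer is No.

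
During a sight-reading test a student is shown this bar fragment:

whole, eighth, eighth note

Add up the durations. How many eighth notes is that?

Express everything in eighth notes: whole = 8; eighth = 1; eighth note = 1.
Total: 8 + 1 + 1 = 10 eighth notes.

10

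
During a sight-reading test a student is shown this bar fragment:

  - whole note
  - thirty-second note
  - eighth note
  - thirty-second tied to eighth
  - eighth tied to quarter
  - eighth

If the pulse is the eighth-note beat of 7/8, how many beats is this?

One eighth-note beat = 4 thirty-second notes.
Working in thirty-second notes: whole note = 32; thirty-second note = 1; eighth note = 4; thirty-second tied to eighth (thirty-second + eighth) = 5; eighth tied to quarter (eighth + quarter) = 12; eighth = 4.
Total: 32 + 1 + 4 + 5 + 12 + 4 = 58.
58 ÷ 4 = 14.5 beats.

14.5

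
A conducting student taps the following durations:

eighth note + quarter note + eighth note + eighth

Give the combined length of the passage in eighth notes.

Working in eighth notes: eighth note = 1; quarter note = 2; eighth note = 1; eighth = 1.
Altogether 1 + 2 + 1 + 1 = 5 eighth notes.

5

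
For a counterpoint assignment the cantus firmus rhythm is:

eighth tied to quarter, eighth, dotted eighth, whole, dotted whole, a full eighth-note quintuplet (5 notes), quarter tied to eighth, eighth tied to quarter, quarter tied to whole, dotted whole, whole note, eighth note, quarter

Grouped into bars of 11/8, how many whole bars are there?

6

One bar of 11/8 = 22 sixteenth notes.
Working in sixteenth notes: eighth tied to quarter (eighth + quarter) = 6; eighth = 2; dotted eighth = 3; whole = 16; dotted whole = 24; a full eighth-note quintuplet (5 notes) (five quintuplet eighths span one half) = 8; quarter tied to eighth (quarter + eighth) = 6; eighth tied to quarter (eighth + quarter) = 6; quarter tied to whole (quarter + whole) = 20; dotted whole = 24; whole note = 16; eighth note = 2; quarter = 4.
Total: 6 + 2 + 3 + 16 + 24 + 8 + 6 + 6 + 20 + 24 + 16 + 2 + 4 = 137.
137 ÷ 22 = 6 complete bars with 5 left over.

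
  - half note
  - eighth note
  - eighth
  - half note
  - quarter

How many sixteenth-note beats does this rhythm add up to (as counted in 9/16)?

24

One sixteenth-note beat = 2 thirty-second notes.
In thirty-second notes: half note = 16; eighth note = 4; eighth = 4; half note = 16; quarter = 8.
Altogether 16 + 4 + 4 + 16 + 8 = 48.
48 ÷ 2 = 24 beats.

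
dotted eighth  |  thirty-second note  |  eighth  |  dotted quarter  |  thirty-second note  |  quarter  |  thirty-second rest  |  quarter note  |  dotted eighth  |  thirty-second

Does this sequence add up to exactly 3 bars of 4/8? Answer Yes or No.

Yes

One bar of 4/8 = 16 thirty-second notes, so 3 bars = 48.
Convert each value to thirty-second notes: dotted eighth = 6; thirty-second note = 1; eighth = 4; dotted quarter = 12; thirty-second note = 1; quarter = 8; thirty-second rest = 1; quarter note = 8; dotted eighth = 6; thirty-second = 1.
Altogether 6 + 1 + 4 + 12 + 1 + 8 + 1 + 8 + 6 + 1 = 48.
48 equals 48, so the answer is Yes.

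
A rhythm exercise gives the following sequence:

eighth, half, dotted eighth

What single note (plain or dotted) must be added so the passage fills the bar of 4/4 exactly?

dotted eighth note

The bar of 4/4 = 16 sixteenth notes.
Convert each value to sixteenth notes: eighth = 2; half = 8; dotted eighth = 3.
Adding: 2 + 8 + 3 = 13.
Remaining: 16 − 13 = 3 sixteenth notes, which is a dotted eighth note.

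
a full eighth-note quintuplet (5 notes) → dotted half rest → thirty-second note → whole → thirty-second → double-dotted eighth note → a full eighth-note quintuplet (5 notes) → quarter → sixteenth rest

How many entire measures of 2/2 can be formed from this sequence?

3

One bar of 2/2 = 32 thirty-second notes.
In thirty-second notes: a full eighth-note quintuplet (5 notes) (five quintuplet eighths span one half) = 16; dotted half rest = 24; thirty-second note = 1; whole = 32; thirty-second = 1; double-dotted eighth note = 7; a full eighth-note quintuplet (5 notes) (five quintuplet eighths span one half) = 16; quarter = 8; sixteenth rest = 2.
Total: 16 + 24 + 1 + 32 + 1 + 7 + 16 + 8 + 2 = 107.
107 ÷ 32 = 3 complete bars with 11 left over.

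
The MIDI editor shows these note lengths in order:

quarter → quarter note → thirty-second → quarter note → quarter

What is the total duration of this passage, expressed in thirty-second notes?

33

Convert each value to thirty-second notes: quarter = 8; quarter note = 8; thirty-second = 1; quarter note = 8; quarter = 8.
Altogether 8 + 8 + 1 + 8 + 8 = 33 thirty-second notes.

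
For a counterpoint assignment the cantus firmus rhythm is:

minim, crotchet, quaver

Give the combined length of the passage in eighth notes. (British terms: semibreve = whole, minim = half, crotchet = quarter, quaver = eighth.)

In eighth notes: minim = 4; crotchet = 2; quaver = 1.
Sum: 4 + 2 + 1 = 7 eighth notes.

7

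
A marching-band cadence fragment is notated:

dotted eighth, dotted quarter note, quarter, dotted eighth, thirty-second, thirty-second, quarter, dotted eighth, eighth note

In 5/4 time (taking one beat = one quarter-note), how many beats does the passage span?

One quarter-note beat = 8 thirty-second notes.
Express everything in thirty-second notes: dotted eighth = 6; dotted quarter note = 12; quarter = 8; dotted eighth = 6; thirty-second = 1; thirty-second = 1; quarter = 8; dotted eighth = 6; eighth note = 4.
Sum: 6 + 12 + 8 + 6 + 1 + 1 + 8 + 6 + 4 = 52.
52 ÷ 8 = 6.5 beats.

6.5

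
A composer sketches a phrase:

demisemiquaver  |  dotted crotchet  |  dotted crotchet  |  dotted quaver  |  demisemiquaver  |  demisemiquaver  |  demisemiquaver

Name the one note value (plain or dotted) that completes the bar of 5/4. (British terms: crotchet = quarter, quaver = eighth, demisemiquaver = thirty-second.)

dotted eighth note

The bar of 5/4 = 40 thirty-second notes.
Working in thirty-second notes: demisemiquaver = 1; dotted crotchet = 12; dotted crotchet = 12; dotted quaver = 6; demisemiquaver = 1; demisemiquaver = 1; demisemiquaver = 1.
Adding: 1 + 12 + 12 + 6 + 1 + 1 + 1 = 34.
Remaining: 40 − 34 = 6 thirty-second notes, which is a dotted eighth note.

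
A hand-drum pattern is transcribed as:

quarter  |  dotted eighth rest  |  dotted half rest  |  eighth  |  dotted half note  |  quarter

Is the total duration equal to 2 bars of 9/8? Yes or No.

No

One bar of 9/8 = 18 sixteenth notes, so 2 bars = 36.
In sixteenth notes: quarter = 4; dotted eighth rest = 3; dotted half rest = 12; eighth = 2; dotted half note = 12; quarter = 4.
Sum: 4 + 3 + 12 + 2 + 12 + 4 = 37.
37 exceeds 36, so the answer is No.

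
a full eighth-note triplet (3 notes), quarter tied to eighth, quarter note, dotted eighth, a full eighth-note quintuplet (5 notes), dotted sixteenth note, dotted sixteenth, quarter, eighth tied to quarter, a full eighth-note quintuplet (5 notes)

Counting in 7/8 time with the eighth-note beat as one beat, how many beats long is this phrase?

23

One eighth-note beat = 4 thirty-second notes.
Convert each value to thirty-second notes: a full eighth-note triplet (3 notes) (three triplet eighths span one quarter) = 8; quarter tied to eighth (quarter + eighth) = 12; quarter note = 8; dotted eighth = 6; a full eighth-note quintuplet (5 notes) (five quintuplet eighths span one half) = 16; dotted sixteenth note = 3; dotted sixteenth = 3; quarter = 8; eighth tied to quarter (eighth + quarter) = 12; a full eighth-note quintuplet (5 notes) (five quintuplet eighths span one half) = 16.
Adding: 8 + 12 + 8 + 6 + 16 + 3 + 3 + 8 + 12 + 16 = 92.
92 ÷ 4 = 23 beats.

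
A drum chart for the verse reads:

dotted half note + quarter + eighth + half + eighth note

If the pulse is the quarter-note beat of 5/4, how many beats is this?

7

One quarter-note beat = 2 eighth notes.
Each duration in eighth notes: dotted half note = 6; quarter = 2; eighth = 1; half = 4; eighth note = 1.
Adding: 6 + 2 + 1 + 4 + 1 = 14.
14 ÷ 2 = 7 beats.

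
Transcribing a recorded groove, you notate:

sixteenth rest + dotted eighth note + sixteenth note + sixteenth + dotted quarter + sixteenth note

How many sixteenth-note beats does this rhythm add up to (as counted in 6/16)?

13

One sixteenth-note beat = 2 thirty-second notes.
In thirty-second notes: sixteenth rest = 2; dotted eighth note = 6; sixteenth note = 2; sixteenth = 2; dotted quarter = 12; sixteenth note = 2.
Adding: 2 + 6 + 2 + 2 + 12 + 2 = 26.
26 ÷ 2 = 13 beats.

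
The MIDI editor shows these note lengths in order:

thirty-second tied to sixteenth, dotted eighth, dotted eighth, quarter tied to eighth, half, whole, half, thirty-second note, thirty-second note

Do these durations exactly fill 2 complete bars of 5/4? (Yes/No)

One bar of 5/4 = 40 thirty-second notes, so 2 bars = 80.
Working in thirty-second notes: thirty-second tied to sixteenth (thirty-second + sixteenth) = 3; dotted eighth = 6; dotted eighth = 6; quarter tied to eighth (quarter + eighth) = 12; half = 16; whole = 32; half = 16; thirty-second note = 1; thirty-second note = 1.
Sum: 3 + 6 + 6 + 12 + 16 + 32 + 16 + 1 + 1 = 93.
93 exceeds 80, so the answer is No.

No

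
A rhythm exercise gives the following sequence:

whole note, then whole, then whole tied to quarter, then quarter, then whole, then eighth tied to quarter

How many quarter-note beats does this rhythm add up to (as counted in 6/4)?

One quarter-note beat = 2 eighth notes.
Express everything in eighth notes: whole note = 8; whole = 8; whole tied to quarter (whole + quarter) = 10; quarter = 2; whole = 8; eighth tied to quarter (eighth + quarter) = 3.
Sum: 8 + 8 + 10 + 2 + 8 + 3 = 39.
39 ÷ 2 = 19.5 beats.

19.5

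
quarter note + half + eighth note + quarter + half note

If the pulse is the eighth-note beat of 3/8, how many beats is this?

13

One eighth-note beat = 2 sixteenth notes.
Convert each value to sixteenth notes: quarter note = 4; half = 8; eighth note = 2; quarter = 4; half note = 8.
Adding: 4 + 8 + 2 + 4 + 8 = 26.
26 ÷ 2 = 13 beats.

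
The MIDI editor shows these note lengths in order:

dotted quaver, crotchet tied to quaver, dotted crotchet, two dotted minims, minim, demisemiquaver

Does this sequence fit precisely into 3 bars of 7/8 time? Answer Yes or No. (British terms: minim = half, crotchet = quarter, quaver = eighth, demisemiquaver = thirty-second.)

No

One bar of 7/8 = 28 thirty-second notes, so 3 bars = 84.
Working in thirty-second notes: dotted quaver = 6; crotchet tied to quaver (crotchet + quaver) = 12; dotted crotchet = 12; dotted minim = 24; dotted minim = 24; minim = 16; demisemiquaver = 1.
Total: 6 + 12 + 12 + 24 + 24 + 16 + 1 = 95.
95 exceeds 84, so the answer is No.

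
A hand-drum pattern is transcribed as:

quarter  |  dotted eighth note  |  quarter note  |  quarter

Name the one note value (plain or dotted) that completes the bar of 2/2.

sixteenth note

The bar of 2/2 = 16 sixteenth notes.
Convert each value to sixteenth notes: quarter = 4; dotted eighth note = 3; quarter note = 4; quarter = 4.
Sum: 4 + 3 + 4 + 4 = 15.
Remaining: 16 − 15 = 1 sixteenth note, which is a sixteenth note.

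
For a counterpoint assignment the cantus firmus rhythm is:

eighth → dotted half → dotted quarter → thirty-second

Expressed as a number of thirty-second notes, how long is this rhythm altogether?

Convert each value to thirty-second notes: eighth = 4; dotted half = 24; dotted quarter = 12; thirty-second = 1.
Altogether 4 + 24 + 12 + 1 = 41 thirty-second notes.

41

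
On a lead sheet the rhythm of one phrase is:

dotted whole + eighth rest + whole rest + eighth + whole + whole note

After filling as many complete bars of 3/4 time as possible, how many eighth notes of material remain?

One bar of 3/4 = 6 eighth notes.
Working in eighth notes: dotted whole = 12; eighth rest = 1; whole rest = 8; eighth = 1; whole = 8; whole note = 8.
Altogether 12 + 1 + 8 + 1 + 8 + 8 = 38.
38 ÷ 6 = 6 complete bars with 2 eighth notes remaining.

2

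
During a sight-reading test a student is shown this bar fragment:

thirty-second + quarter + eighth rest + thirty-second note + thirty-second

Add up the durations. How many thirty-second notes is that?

Each duration in thirty-second notes: thirty-second = 1; quarter = 8; eighth rest = 4; thirty-second note = 1; thirty-second = 1.
Adding: 1 + 8 + 4 + 1 + 1 = 15 thirty-second notes.

15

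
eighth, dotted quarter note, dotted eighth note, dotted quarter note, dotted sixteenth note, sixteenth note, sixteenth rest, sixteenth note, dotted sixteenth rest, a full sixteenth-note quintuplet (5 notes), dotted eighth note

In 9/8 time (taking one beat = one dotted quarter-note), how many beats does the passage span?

5

One dotted quarter-note beat = 12 thirty-second notes.
In thirty-second notes: eighth = 4; dotted quarter note = 12; dotted eighth note = 6; dotted quarter note = 12; dotted sixteenth note = 3; sixteenth note = 2; sixteenth rest = 2; sixteenth note = 2; dotted sixteenth rest = 3; a full sixteenth-note quintuplet (5 notes) (five quintuplet sixteenths span one quarter) = 8; dotted eighth note = 6.
Sum: 4 + 12 + 6 + 12 + 3 + 2 + 2 + 2 + 3 + 8 + 6 = 60.
60 ÷ 12 = 5 beats.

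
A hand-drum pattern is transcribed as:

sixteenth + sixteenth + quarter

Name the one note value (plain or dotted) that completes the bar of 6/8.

The bar of 6/8 = 12 sixteenth notes.
Working in sixteenth notes: sixteenth = 1; sixteenth = 1; quarter = 4.
Adding: 1 + 1 + 4 = 6.
Remaining: 12 − 6 = 6 sixteenth notes, which is a dotted quarter note.

dotted quarter note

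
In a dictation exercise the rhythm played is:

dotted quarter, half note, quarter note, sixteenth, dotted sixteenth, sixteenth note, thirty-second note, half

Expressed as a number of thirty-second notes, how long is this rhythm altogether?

Convert each value to thirty-second notes: dotted quarter = 12; half note = 16; quarter note = 8; sixteenth = 2; dotted sixteenth = 3; sixteenth note = 2; thirty-second note = 1; half = 16.
Sum: 12 + 16 + 8 + 2 + 3 + 2 + 1 + 16 = 60 thirty-second notes.

60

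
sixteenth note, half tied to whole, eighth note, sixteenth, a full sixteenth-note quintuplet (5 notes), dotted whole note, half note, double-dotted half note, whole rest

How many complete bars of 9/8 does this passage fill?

One bar of 9/8 = 18 sixteenth notes.
Each duration in sixteenth notes: sixteenth note = 1; half tied to whole (half + whole) = 24; eighth note = 2; sixteenth = 1; a full sixteenth-note quintuplet (5 notes) (five quintuplet sixteenths span one quarter) = 4; dotted whole note = 24; half note = 8; double-dotted half note = 14; whole rest = 16.
Total: 1 + 24 + 2 + 1 + 4 + 24 + 8 + 14 + 16 = 94.
94 ÷ 18 = 5 complete bars with 4 left over.

5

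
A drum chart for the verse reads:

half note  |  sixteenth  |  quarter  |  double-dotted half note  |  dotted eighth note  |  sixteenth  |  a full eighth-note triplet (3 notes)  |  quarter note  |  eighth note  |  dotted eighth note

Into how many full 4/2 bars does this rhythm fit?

One bar of 4/2 = 32 sixteenth notes.
Working in sixteenth notes: half note = 8; sixteenth = 1; quarter = 4; double-dotted half note = 14; dotted eighth note = 3; sixteenth = 1; a full eighth-note triplet (3 notes) (three triplet eighths span one quarter) = 4; quarter note = 4; eighth note = 2; dotted eighth note = 3.
Adding: 8 + 1 + 4 + 14 + 3 + 1 + 4 + 4 + 2 + 3 = 44.
44 ÷ 32 = 1 complete bar with 12 left over.

1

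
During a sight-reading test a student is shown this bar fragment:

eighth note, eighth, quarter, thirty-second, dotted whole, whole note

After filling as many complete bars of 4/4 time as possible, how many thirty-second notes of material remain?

1

One bar of 4/4 = 32 thirty-second notes.
In thirty-second notes: eighth note = 4; eighth = 4; quarter = 8; thirty-second = 1; dotted whole = 48; whole note = 32.
Sum: 4 + 4 + 8 + 1 + 48 + 32 = 97.
97 ÷ 32 = 3 complete bars with 1 thirty-second note remaining.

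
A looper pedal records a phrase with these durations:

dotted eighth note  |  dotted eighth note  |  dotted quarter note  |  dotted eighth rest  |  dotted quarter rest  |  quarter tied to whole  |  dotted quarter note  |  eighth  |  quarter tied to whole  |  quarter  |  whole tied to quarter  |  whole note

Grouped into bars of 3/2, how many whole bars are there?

4

One bar of 3/2 = 24 sixteenth notes.
Express everything in sixteenth notes: dotted eighth note = 3; dotted eighth note = 3; dotted quarter note = 6; dotted eighth rest = 3; dotted quarter rest = 6; quarter tied to whole (quarter + whole) = 20; dotted quarter note = 6; eighth = 2; quarter tied to whole (quarter + whole) = 20; quarter = 4; whole tied to quarter (whole + quarter) = 20; whole note = 16.
Adding: 3 + 3 + 6 + 3 + 6 + 20 + 6 + 2 + 20 + 4 + 20 + 16 = 109.
109 ÷ 24 = 4 complete bars with 13 left over.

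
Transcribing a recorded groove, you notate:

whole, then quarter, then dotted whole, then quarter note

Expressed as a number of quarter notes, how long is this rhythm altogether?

12

Each duration in quarter notes: whole = 4; quarter = 1; dotted whole = 6; quarter note = 1.
Sum: 4 + 1 + 6 + 1 = 12 quarter notes.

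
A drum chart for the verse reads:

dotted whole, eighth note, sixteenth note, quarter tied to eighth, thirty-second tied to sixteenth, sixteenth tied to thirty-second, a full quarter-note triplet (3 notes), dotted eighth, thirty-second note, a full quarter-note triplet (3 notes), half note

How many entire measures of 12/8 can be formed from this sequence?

2

One bar of 12/8 = 48 thirty-second notes.
Express everything in thirty-second notes: dotted whole = 48; eighth note = 4; sixteenth note = 2; quarter tied to eighth (quarter + eighth) = 12; thirty-second tied to sixteenth (thirty-second + sixteenth) = 3; sixteenth tied to thirty-second (sixteenth + thirty-second) = 3; a full quarter-note triplet (3 notes) (three triplet quarters span one half) = 16; dotted eighth = 6; thirty-second note = 1; a full quarter-note triplet (3 notes) (three triplet quarters span one half) = 16; half note = 16.
Total: 48 + 4 + 2 + 12 + 3 + 3 + 16 + 6 + 1 + 16 + 16 = 127.
127 ÷ 48 = 2 complete bars with 31 left over.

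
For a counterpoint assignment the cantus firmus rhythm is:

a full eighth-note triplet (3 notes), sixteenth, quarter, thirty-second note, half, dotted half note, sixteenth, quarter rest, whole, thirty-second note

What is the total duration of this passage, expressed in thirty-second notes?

Express everything in thirty-second notes: a full eighth-note triplet (3 notes) (three triplet eighths span one quarter) = 8; sixteenth = 2; quarter = 8; thirty-second note = 1; half = 16; dotted half note = 24; sixteenth = 2; quarter rest = 8; whole = 32; thirty-second note = 1.
Adding: 8 + 2 + 8 + 1 + 16 + 24 + 2 + 8 + 32 + 1 = 102 thirty-second notes.

102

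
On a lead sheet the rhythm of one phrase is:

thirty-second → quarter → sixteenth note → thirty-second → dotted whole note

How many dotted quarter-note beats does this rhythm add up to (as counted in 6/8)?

5

One dotted quarter-note beat = 12 thirty-second notes.
Working in thirty-second notes: thirty-second = 1; quarter = 8; sixteenth note = 2; thirty-second = 1; dotted whole note = 48.
Altogether 1 + 8 + 2 + 1 + 48 = 60.
60 ÷ 12 = 5 beats.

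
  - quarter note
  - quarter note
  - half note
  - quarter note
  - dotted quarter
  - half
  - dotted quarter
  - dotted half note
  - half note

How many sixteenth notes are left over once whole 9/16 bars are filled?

6

One bar of 9/16 = 9 sixteenth notes.
Each duration in sixteenth notes: quarter note = 4; quarter note = 4; half note = 8; quarter note = 4; dotted quarter = 6; half = 8; dotted quarter = 6; dotted half note = 12; half note = 8.
Sum: 4 + 4 + 8 + 4 + 6 + 8 + 6 + 12 + 8 = 60.
60 ÷ 9 = 6 complete bars with 6 sixteenth notes remaining.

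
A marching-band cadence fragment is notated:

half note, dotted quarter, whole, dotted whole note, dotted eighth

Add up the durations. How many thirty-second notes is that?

In thirty-second notes: half note = 16; dotted quarter = 12; whole = 32; dotted whole note = 48; dotted eighth = 6.
Sum: 16 + 12 + 32 + 48 + 6 = 114 thirty-second notes.

114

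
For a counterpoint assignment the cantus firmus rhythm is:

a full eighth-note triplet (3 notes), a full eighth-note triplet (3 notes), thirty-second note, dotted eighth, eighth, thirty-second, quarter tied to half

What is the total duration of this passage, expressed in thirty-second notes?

52

Convert each value to thirty-second notes: a full eighth-note triplet (3 notes) (three triplet eighths span one quarter) = 8; a full eighth-note triplet (3 notes) (three triplet eighths span one quarter) = 8; thirty-second note = 1; dotted eighth = 6; eighth = 4; thirty-second = 1; quarter tied to half (quarter + half) = 24.
Total: 8 + 8 + 1 + 6 + 4 + 1 + 24 = 52 thirty-second notes.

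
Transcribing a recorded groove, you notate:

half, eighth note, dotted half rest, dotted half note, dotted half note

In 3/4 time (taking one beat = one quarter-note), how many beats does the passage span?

One quarter-note beat = 2 eighth notes.
Convert each value to eighth notes: half = 4; eighth note = 1; dotted half rest = 6; dotted half note = 6; dotted half note = 6.
Total: 4 + 1 + 6 + 6 + 6 = 23.
23 ÷ 2 = 11.5 beats.

11.5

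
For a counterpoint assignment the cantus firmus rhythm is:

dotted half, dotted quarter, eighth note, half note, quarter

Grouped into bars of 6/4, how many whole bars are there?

1

One bar of 6/4 = 12 eighth notes.
Express everything in eighth notes: dotted half = 6; dotted quarter = 3; eighth note = 1; half note = 4; quarter = 2.
Adding: 6 + 3 + 1 + 4 + 2 = 16.
16 ÷ 12 = 1 complete bar with 4 left over.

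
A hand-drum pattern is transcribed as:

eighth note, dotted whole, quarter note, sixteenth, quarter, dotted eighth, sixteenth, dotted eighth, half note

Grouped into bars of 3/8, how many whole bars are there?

One bar of 3/8 = 6 sixteenth notes.
Express everything in sixteenth notes: eighth note = 2; dotted whole = 24; quarter note = 4; sixteenth = 1; quarter = 4; dotted eighth = 3; sixteenth = 1; dotted eighth = 3; half note = 8.
Adding: 2 + 24 + 4 + 1 + 4 + 3 + 1 + 3 + 8 = 50.
50 ÷ 6 = 8 complete bars with 2 left over.

8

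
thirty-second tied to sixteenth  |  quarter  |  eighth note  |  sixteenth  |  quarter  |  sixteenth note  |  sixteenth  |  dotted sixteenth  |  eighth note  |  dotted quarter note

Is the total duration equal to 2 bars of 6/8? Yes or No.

Yes

One bar of 6/8 = 24 thirty-second notes, so 2 bars = 48.
Each duration in thirty-second notes: thirty-second tied to sixteenth (thirty-second + sixteenth) = 3; quarter = 8; eighth note = 4; sixteenth = 2; quarter = 8; sixteenth note = 2; sixteenth = 2; dotted sixteenth = 3; eighth note = 4; dotted quarter note = 12.
Sum: 3 + 8 + 4 + 2 + 8 + 2 + 2 + 3 + 4 + 12 = 48.
48 equals 48, so the answer is Yes.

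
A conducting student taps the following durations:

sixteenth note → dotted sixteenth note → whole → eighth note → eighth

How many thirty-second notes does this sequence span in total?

45

Convert each value to thirty-second notes: sixteenth note = 2; dotted sixteenth note = 3; whole = 32; eighth note = 4; eighth = 4.
Sum: 2 + 3 + 32 + 4 + 4 = 45 thirty-second notes.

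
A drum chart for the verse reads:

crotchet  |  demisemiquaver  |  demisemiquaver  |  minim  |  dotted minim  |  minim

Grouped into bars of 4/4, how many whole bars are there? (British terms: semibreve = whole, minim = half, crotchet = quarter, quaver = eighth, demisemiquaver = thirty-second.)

One bar of 4/4 = 32 thirty-second notes.
Convert each value to thirty-second notes: crotchet = 8; demisemiquaver = 1; demisemiquaver = 1; minim = 16; dotted minim = 24; minim = 16.
Total: 8 + 1 + 1 + 16 + 24 + 16 = 66.
66 ÷ 32 = 2 complete bars with 2 left over.

2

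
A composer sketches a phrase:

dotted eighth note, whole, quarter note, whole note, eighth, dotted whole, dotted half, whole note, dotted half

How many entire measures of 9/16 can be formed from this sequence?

One bar of 9/16 = 9 sixteenth notes.
Convert each value to sixteenth notes: dotted eighth note = 3; whole = 16; quarter note = 4; whole note = 16; eighth = 2; dotted whole = 24; dotted half = 12; whole note = 16; dotted half = 12.
Sum: 3 + 16 + 4 + 16 + 2 + 24 + 12 + 16 + 12 = 105.
105 ÷ 9 = 11 complete bars with 6 left over.

11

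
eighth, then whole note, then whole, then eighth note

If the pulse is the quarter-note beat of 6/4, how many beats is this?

9

One quarter-note beat = 2 eighth notes.
Each duration in eighth notes: eighth = 1; whole note = 8; whole = 8; eighth note = 1.
Adding: 1 + 8 + 8 + 1 = 18.
18 ÷ 2 = 9 beats.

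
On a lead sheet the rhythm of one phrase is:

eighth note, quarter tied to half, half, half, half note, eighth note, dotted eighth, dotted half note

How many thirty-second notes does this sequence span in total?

Express everything in thirty-second notes: eighth note = 4; quarter tied to half (quarter + half) = 24; half = 16; half = 16; half note = 16; eighth note = 4; dotted eighth = 6; dotted half note = 24.
Adding: 4 + 24 + 16 + 16 + 16 + 4 + 6 + 24 = 110 thirty-second notes.

110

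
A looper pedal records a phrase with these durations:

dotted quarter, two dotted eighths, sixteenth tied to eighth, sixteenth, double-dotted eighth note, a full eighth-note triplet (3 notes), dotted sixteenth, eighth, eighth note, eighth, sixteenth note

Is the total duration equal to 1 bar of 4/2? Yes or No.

Yes

One bar of 4/2 = 64 thirty-second notes.
Convert each value to thirty-second notes: dotted quarter = 12; dotted eighth = 6; dotted eighth = 6; sixteenth tied to eighth (sixteenth + eighth) = 6; sixteenth = 2; double-dotted eighth note = 7; a full eighth-note triplet (3 notes) (three triplet eighths span one quarter) = 8; dotted sixteenth = 3; eighth = 4; eighth note = 4; eighth = 4; sixteenth note = 2.
Total: 12 + 6 + 6 + 6 + 2 + 7 + 8 + 3 + 4 + 4 + 4 + 2 = 64.
64 equals 64, so the answer is Yes.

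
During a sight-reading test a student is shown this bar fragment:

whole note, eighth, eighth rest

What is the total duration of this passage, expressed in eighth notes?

10

Each duration in eighth notes: whole note = 8; eighth = 1; eighth rest = 1.
Sum: 8 + 1 + 1 = 10 eighth notes.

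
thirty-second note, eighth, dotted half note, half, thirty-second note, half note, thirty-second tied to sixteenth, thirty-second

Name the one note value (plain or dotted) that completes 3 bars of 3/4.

dotted eighth note

3 bars of 3/4 = 72 thirty-second notes.
Working in thirty-second notes: thirty-second note = 1; eighth = 4; dotted half note = 24; half = 16; thirty-second note = 1; half note = 16; thirty-second tied to sixteenth (thirty-second + sixteenth) = 3; thirty-second = 1.
Adding: 1 + 4 + 24 + 16 + 1 + 16 + 3 + 1 = 66.
Remaining: 72 − 66 = 6 thirty-second notes, which is a dotted eighth note.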